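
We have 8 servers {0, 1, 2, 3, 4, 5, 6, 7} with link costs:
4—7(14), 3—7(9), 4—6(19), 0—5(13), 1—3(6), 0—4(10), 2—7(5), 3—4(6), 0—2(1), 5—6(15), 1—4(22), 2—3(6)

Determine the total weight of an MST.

52

Grow the tree from 0 using Prim:
Step 1: cheapest edge leaving the tree is 0—2 (1); add 2.
Step 2: cheapest edge leaving the tree is 2—7 (5); add 7.
Step 3: cheapest edge leaving the tree is 2—3 (6); add 3.
Step 4: cheapest edge leaving the tree is 1—3 (6); add 1.
Step 5: cheapest edge leaving the tree is 3—4 (6); add 4.
Step 6: cheapest edge leaving the tree is 0—5 (13); add 5.
Step 7: cheapest edge leaving the tree is 5—6 (15); add 6.
MST edges: 0—2, 2—7, 2—3, 1—3, 3—4, 0—5, 5—6; total weight 1+5+6+6+6+13+15 = 52.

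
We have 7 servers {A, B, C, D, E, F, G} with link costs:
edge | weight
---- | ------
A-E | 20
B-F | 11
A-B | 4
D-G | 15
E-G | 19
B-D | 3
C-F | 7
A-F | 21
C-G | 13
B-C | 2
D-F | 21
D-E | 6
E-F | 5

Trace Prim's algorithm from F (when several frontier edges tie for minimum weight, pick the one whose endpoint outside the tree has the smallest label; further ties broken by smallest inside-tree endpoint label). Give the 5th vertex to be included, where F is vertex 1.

C

Prim, starting at F.
Step 1: cheapest edge leaving the tree is E-F (5); add E.
Step 2: cheapest edge leaving the tree is D-E (6); add D.
Step 3: cheapest edge leaving the tree is B-D (3); add B.
Step 4: cheapest edge leaving the tree is B-C (2); add C.
Step 5: cheapest edge leaving the tree is A-B (4); add A.
Step 6: cheapest edge leaving the tree is C-G (13); add G.
Vertex order: F, E, D, B, C, A, G. The 5th vertex is C.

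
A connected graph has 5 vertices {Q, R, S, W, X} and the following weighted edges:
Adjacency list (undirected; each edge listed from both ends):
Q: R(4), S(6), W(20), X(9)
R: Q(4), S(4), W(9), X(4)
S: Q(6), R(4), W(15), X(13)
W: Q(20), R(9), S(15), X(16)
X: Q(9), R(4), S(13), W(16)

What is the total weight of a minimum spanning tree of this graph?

21

Kruskal's algorithm — process edges by increasing weight (ties by edge label):
Q R (4): add — endpoints in different components.
R S (4): add — endpoints in different components.
R X (4): add — endpoints in different components.
Q S (6): skip — Q and S already connected.
Q X (9): skip — Q and X already connected.
R W (9): add — endpoints in different components.
MST edges: Q R, R S, R X, R W; total weight 4+4+4+9 = 21.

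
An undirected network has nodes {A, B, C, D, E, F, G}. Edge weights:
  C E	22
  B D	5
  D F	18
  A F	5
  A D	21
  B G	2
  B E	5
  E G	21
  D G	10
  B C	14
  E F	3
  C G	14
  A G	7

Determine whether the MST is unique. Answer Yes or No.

Sort edges by weight, then run Kruskal:
B G (2): add. Components now {A} {B,G} {C} {D} {E} {F}
E F (3): add. Components now {A} {B,G} {C} {D} {E,F}
A F (5): add. Components now {A,E,F} {B,G} {C} {D}
B D (5): add. Components now {A,E,F} {B,D,G} {C}
B E (5): add. Components now {A,B,D,E,F,G} {C}
A G (7): skip — A and G already connected.
D G (10): skip — D and G already connected.
B C (14): add. Components now {A,B,C,D,E,F,G}
Non-tree edge C G has weight 14, equal to the heaviest edge on its tree cycle — swapping gives another MST of the same weight. Not unique.

No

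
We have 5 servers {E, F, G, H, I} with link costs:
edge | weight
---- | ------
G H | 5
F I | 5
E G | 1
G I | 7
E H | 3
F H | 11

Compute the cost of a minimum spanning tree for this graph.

16

Kruskal: consider edges lightest-first.
E G (1): add — endpoints in different components.
E H (3): add — endpoints in different components.
F I (5): add — endpoints in different components.
G H (5): skip — G and H already connected.
G I (7): add — endpoints in different components.
MST edges: E G, E H, F I, G I; total weight 1+3+5+7 = 16.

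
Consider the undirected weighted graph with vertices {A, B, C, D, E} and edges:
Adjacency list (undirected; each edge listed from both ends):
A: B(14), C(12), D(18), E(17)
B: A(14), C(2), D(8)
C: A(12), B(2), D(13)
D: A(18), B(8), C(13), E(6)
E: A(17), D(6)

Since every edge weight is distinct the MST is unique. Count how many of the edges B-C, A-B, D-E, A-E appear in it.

2

Sort edges by weight, then run Kruskal:
B-C (2): add. Components now {A} {B,C} {D} {E}
D-E (6): add. Components now {A} {B,C} {D,E}
B-D (8): add. Components now {A} {B,C,D,E}
A-C (12): add. Components now {A,B,C,D,E}
MST edge set: {B-C, D-E, B-D, A-C}.
Of the listed edges, {B-C, D-E} are in the MST → 2.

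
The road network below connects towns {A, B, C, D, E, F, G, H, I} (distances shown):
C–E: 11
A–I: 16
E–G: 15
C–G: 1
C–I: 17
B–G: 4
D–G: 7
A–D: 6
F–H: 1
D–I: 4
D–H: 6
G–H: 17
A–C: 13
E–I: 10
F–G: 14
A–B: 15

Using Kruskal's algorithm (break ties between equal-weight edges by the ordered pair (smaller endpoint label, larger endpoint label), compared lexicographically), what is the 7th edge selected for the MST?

D-G

Kruskal: consider edges lightest-first.
C–G (1): add — endpoints in different components.
F–H (1): add — endpoints in different components.
B–G (4): add — endpoints in different components.
D–I (4): add — endpoints in different components.
A–D (6): add — endpoints in different components.
D–H (6): add — endpoints in different components.
D–G (7): add — endpoints in different components.
E–I (10): add — endpoints in different components.
The 7th edge added is D–G.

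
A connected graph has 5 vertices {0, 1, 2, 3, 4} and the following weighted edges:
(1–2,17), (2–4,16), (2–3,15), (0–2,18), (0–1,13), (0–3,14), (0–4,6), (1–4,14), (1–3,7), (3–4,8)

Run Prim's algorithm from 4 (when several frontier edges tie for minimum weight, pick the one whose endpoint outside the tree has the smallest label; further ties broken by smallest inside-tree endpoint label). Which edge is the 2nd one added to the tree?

3-4

Grow the tree from 4 using Prim:
Step 1: cheapest edge leaving the tree is 0–4 (6); add 0.
Step 2: cheapest edge leaving the tree is 3–4 (8); add 3.
Step 3: cheapest edge leaving the tree is 1–3 (7); add 1.
Step 4: cheapest edge leaving the tree is 2–3 (15); add 2.
The 2nd edge added is 3–4.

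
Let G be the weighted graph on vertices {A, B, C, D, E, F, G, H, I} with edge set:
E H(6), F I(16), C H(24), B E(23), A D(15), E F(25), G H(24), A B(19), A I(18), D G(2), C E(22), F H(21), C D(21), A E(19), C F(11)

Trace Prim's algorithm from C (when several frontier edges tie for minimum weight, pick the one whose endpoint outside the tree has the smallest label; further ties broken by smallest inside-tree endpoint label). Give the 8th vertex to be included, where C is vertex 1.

E

Grow the tree from C using Prim:
Step 1: cheapest edge leaving the tree is C F (11); add F.
Step 2: cheapest edge leaving the tree is F I (16); add I.
Step 3: cheapest edge leaving the tree is A I (18); add A.
Step 4: cheapest edge leaving the tree is A D (15); add D.
Step 5: cheapest edge leaving the tree is D G (2); add G.
Step 6: cheapest edge leaving the tree is A B (19); add B.
Step 7: cheapest edge leaving the tree is A E (19); add E.
Step 8: cheapest edge leaving the tree is E H (6); add H.
Vertex order: C, F, I, A, D, G, B, E, H. The 8th vertex is E.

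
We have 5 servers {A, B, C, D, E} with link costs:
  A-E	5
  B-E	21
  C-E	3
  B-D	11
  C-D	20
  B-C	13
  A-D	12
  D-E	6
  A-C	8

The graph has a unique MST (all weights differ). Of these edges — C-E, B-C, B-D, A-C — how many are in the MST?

2

Kruskal: consider edges lightest-first.
C-E (3): add. Components now {A} {B} {C,E} {D}
A-E (5): add. Components now {A,C,E} {B} {D}
D-E (6): add. Components now {A,C,D,E} {B}
A-C (8): skip — A and C already connected.
B-D (11): add. Components now {A,B,C,D,E}
MST edge set: {C-E, A-E, D-E, B-D}.
Of the listed edges, {C-E, B-D} are in the MST → 2.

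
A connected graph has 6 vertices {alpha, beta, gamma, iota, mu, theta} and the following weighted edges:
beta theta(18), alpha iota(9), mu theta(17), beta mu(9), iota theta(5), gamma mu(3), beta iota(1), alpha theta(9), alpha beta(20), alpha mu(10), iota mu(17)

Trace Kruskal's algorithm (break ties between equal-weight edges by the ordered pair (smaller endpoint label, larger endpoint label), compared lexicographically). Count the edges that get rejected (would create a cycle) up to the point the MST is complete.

1

Kruskal's algorithm — process edges by increasing weight (ties by edge label):
beta iota (1): add. Components now {beta,iota} {gamma} {alpha} {mu} {theta}
gamma mu (3): add. Components now {beta,iota} {gamma,mu} {alpha} {theta}
iota theta (5): add. Components now {beta,iota,theta} {gamma,mu} {alpha}
alpha iota (9): add. Components now {alpha,beta,iota,theta} {gamma,mu}
alpha theta (9): skip — alpha and theta already connected.
beta mu (9): add. Components now {alpha,beta,gamma,iota,mu,theta}
Edges rejected before the tree was complete: 1.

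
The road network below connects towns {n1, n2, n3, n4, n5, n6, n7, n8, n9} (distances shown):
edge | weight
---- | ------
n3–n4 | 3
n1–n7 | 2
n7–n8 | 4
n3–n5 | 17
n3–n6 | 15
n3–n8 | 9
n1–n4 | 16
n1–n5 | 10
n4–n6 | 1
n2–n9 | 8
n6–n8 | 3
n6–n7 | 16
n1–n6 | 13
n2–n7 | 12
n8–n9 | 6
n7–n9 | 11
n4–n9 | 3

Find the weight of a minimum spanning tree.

34

Sort edges by weight, then run Kruskal:
n4–n6 (1): add — endpoints in different components.
n1–n7 (2): add — endpoints in different components.
n3–n4 (3): add — endpoints in different components.
n4–n9 (3): add — endpoints in different components.
n6–n8 (3): add — endpoints in different components.
n7–n8 (4): add — endpoints in different components.
n8–n9 (6): skip — n8 and n9 already connected.
n2–n9 (8): add — endpoints in different components.
n3–n8 (9): skip — n8 and n3 already connected.
n1–n5 (10): add — endpoints in different components.
MST edges: n4–n6, n1–n7, n3–n4, n4–n9, n6–n8, n7–n8, n2–n9, n1–n5; total weight 1+2+3+3+3+4+8+10 = 34.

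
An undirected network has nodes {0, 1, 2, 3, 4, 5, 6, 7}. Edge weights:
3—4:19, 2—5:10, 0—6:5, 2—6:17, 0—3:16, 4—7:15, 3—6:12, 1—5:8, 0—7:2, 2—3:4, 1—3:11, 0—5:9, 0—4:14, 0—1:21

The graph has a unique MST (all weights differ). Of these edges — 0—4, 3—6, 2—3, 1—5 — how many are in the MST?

3

Sort edges by weight, then run Kruskal:
0—7 (2): add — endpoints in different components.
2—3 (4): add — endpoints in different components.
0—6 (5): add — endpoints in different components.
1—5 (8): add — endpoints in different components.
0—5 (9): add — endpoints in different components.
2—5 (10): add — endpoints in different components.
1—3 (11): skip — 1 and 3 already connected.
3—6 (12): skip — 3 and 6 already connected.
0—4 (14): add — endpoints in different components.
MST edge set: {0—7, 2—3, 0—6, 1—5, 0—5, 2—5, 0—4}.
Of the listed edges, {0—4, 2—3, 1—5} are in the MST → 3.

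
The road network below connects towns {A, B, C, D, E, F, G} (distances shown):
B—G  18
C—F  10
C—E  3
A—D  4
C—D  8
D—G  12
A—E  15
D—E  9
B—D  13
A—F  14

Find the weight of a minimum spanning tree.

Sort edges by weight, then run Kruskal:
C—E (3): add — endpoints in different components.
A—D (4): add — endpoints in different components.
C—D (8): add — endpoints in different components.
D—E (9): skip — D and E already connected.
C—F (10): add — endpoints in different components.
D—G (12): add — endpoints in different components.
B—D (13): add — endpoints in different components.
MST edges: C—E, A—D, C—D, C—F, D—G, B—D; total weight 3+4+8+10+12+13 = 50.

50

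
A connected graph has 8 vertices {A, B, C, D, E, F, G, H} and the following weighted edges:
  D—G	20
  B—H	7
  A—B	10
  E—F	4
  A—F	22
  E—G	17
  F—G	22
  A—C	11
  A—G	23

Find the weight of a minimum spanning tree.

91

Sort edges by weight, then run Kruskal:
E—F (4): add — endpoints in different components.
B—H (7): add — endpoints in different components.
A—B (10): add — endpoints in different components.
A—C (11): add — endpoints in different components.
E—G (17): add — endpoints in different components.
D—G (20): add — endpoints in different components.
A—F (22): add — endpoints in different components.
MST edges: E—F, B—H, A—B, A—C, E—G, D—G, A—F; total weight 4+7+10+11+17+20+22 = 91.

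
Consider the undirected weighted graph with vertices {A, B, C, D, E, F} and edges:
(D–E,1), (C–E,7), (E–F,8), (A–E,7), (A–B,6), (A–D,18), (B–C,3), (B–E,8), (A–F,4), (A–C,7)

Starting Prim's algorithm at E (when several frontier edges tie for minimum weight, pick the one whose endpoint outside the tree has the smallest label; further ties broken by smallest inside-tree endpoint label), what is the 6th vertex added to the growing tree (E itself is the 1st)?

C

Prim's algorithm from E:
Step 1: cheapest edge leaving the tree is D–E (1); add D.
Step 2: cheapest edge leaving the tree is A–E (7); add A.
Step 3: cheapest edge leaving the tree is A–F (4); add F.
Step 4: cheapest edge leaving the tree is A–B (6); add B.
Step 5: cheapest edge leaving the tree is B–C (3); add C.
Vertex order: E, D, A, F, B, C. The 6th vertex is C.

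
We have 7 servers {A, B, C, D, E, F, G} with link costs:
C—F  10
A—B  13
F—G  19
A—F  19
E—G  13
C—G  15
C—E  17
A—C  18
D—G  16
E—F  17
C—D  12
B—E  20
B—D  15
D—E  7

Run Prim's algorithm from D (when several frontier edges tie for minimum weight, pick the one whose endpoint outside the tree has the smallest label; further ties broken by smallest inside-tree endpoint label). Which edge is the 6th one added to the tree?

Grow the tree from D using Prim:
Step 1: cheapest edge leaving the tree is D—E (7); add E.
Step 2: cheapest edge leaving the tree is C—D (12); add C.
Step 3: cheapest edge leaving the tree is C—F (10); add F.
Step 4: cheapest edge leaving the tree is E—G (13); add G.
Step 5: cheapest edge leaving the tree is B—D (15); add B.
Step 6: cheapest edge leaving the tree is A—B (13); add A.
The 6th edge added is A—B.

A-B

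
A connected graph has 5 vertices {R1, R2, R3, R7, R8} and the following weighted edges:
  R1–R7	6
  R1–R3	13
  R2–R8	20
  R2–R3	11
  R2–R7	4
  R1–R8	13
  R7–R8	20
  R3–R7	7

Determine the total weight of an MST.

30

Kruskal: consider edges lightest-first.
R2–R7 (4): add. Components now {R3} {R2,R7} {R1} {R8}
R1–R7 (6): add. Components now {R3} {R1,R2,R7} {R8}
R3–R7 (7): add. Components now {R1,R2,R3,R7} {R8}
R2–R3 (11): skip — R3 and R2 already connected.
R1–R3 (13): skip — R3 and R1 already connected.
R1–R8 (13): add. Components now {R1,R2,R3,R7,R8}
MST edges: R2–R7, R1–R7, R3–R7, R1–R8; total weight 4+6+7+13 = 30.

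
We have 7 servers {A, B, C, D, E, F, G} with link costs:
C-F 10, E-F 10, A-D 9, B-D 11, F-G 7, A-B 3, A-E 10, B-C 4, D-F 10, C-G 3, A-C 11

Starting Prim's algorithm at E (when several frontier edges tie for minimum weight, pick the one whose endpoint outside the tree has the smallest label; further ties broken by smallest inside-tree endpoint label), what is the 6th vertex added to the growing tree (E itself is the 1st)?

Prim's algorithm from E:
Step 1: cheapest edge leaving the tree is A-E (10); add A.
Step 2: cheapest edge leaving the tree is A-B (3); add B.
Step 3: cheapest edge leaving the tree is B-C (4); add C.
Step 4: cheapest edge leaving the tree is C-G (3); add G.
Step 5: cheapest edge leaving the tree is F-G (7); add F.
Step 6: cheapest edge leaving the tree is A-D (9); add D.
Vertex order: E, A, B, C, G, F, D. The 6th vertex is F.

F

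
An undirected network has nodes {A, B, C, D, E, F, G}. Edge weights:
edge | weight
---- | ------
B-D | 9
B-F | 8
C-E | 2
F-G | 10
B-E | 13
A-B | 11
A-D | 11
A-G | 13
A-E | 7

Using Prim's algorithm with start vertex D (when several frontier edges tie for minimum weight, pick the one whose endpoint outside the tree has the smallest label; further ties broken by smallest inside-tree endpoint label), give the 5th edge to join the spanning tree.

Grow the tree from D using Prim:
Step 1: frontier [B-D 9, A-D 11] → take B-D (9); add B.
Step 2: frontier [B-F 8, A-B 11, B-E 13, A-D 11] → take B-F (8); add F.
Step 3: frontier [A-B 11, B-E 13, A-D 11, F-G 10] → take F-G (10); add G.
Step 4: frontier [A-B 11, B-E 13, A-D 11, A-G 13] → take A-B (11); add A.
Step 5: frontier [A-E 7, B-E 13] → take A-E (7); add E.
Step 6: frontier [C-E 2] → take C-E (2); add C.
The 5th edge added is A-E.

A-E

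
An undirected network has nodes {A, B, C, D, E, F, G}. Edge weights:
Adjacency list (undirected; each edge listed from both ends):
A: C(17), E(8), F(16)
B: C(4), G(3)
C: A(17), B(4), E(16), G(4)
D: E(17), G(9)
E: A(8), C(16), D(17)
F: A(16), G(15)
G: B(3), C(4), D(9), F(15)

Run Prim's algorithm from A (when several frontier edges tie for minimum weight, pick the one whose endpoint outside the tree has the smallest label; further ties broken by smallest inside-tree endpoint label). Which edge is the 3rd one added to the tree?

B-C

Prim's algorithm from A:
Step 1: cheapest edge leaving the tree is A—E (8); add E.
Step 2: cheapest edge leaving the tree is C—E (16); add C.
Step 3: cheapest edge leaving the tree is B—C (4); add B.
Step 4: cheapest edge leaving the tree is B—G (3); add G.
Step 5: cheapest edge leaving the tree is D—G (9); add D.
Step 6: cheapest edge leaving the tree is F—G (15); add F.
The 3rd edge added is B—C.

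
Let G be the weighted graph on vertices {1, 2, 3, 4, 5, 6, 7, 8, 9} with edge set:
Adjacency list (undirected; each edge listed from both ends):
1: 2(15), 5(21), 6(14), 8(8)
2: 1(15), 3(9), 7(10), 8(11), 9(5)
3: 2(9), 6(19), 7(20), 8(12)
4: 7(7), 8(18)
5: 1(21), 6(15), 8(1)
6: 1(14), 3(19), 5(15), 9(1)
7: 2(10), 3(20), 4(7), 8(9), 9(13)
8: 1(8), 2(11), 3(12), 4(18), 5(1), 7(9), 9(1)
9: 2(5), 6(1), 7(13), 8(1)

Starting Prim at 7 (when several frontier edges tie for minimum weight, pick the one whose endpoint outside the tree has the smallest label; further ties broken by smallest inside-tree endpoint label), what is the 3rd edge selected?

Grow the tree from 7 using Prim:
Step 1: cheapest edge leaving the tree is 4-7 (7); add 4.
Step 2: cheapest edge leaving the tree is 7-8 (9); add 8.
Step 3: cheapest edge leaving the tree is 5-8 (1); add 5.
Step 4: cheapest edge leaving the tree is 8-9 (1); add 9.
Step 5: cheapest edge leaving the tree is 6-9 (1); add 6.
Step 6: cheapest edge leaving the tree is 2-9 (5); add 2.
Step 7: cheapest edge leaving the tree is 1-8 (8); add 1.
Step 8: cheapest edge leaving the tree is 2-3 (9); add 3.
The 3rd edge added is 5-8.

5-8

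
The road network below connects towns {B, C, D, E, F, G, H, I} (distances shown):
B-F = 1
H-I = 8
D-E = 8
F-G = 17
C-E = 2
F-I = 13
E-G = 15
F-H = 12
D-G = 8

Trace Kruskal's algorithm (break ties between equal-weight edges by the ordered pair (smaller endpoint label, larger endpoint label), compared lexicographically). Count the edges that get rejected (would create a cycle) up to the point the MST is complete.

Kruskal: consider edges lightest-first.
B-F (1): add — endpoints in different components.
C-E (2): add — endpoints in different components.
D-E (8): add — endpoints in different components.
D-G (8): add — endpoints in different components.
H-I (8): add — endpoints in different components.
F-H (12): add — endpoints in different components.
F-I (13): skip — F and I already connected.
E-G (15): skip — E and G already connected.
F-G (17): add — endpoints in different components.
Edges rejected before the tree was complete: 2.

2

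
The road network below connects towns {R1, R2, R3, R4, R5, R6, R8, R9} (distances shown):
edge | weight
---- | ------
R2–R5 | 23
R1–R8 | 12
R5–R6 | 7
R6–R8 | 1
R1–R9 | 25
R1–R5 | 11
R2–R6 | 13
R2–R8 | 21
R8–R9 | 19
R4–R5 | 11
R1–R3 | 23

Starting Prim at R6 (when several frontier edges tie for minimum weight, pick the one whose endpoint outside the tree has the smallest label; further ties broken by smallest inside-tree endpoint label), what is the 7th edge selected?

Prim, starting at R6.
Step 1: cheapest edge leaving the tree is R6–R8 (1); add R8.
Step 2: cheapest edge leaving the tree is R5–R6 (7); add R5.
Step 3: cheapest edge leaving the tree is R1–R5 (11); add R1.
Step 4: cheapest edge leaving the tree is R4–R5 (11); add R4.
Step 5: cheapest edge leaving the tree is R2–R6 (13); add R2.
Step 6: cheapest edge leaving the tree is R8–R9 (19); add R9.
Step 7: cheapest edge leaving the tree is R1–R3 (23); add R3.
The 7th edge added is R1–R3.

R1-R3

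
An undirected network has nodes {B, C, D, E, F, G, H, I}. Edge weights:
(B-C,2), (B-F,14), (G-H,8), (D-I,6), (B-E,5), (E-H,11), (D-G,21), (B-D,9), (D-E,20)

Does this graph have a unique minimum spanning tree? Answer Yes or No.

Kruskal's algorithm — process edges by increasing weight (ties by edge label):
B-C (2): add — endpoints in different components.
B-E (5): add — endpoints in different components.
D-I (6): add — endpoints in different components.
G-H (8): add — endpoints in different components.
B-D (9): add — endpoints in different components.
E-H (11): add — endpoints in different components.
B-F (14): add — endpoints in different components.
Every non-tree edge has weight strictly greater than the heaviest edge on the tree path between its endpoints, so the MST is unique.

Yes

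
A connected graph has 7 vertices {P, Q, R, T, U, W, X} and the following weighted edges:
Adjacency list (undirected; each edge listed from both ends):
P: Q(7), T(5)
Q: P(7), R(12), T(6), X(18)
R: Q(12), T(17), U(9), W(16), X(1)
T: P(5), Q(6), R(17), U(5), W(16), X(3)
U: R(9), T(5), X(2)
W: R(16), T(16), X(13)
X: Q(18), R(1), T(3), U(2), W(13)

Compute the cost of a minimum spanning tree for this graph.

Kruskal's algorithm — process edges by increasing weight (ties by edge label):
R X (1): add — endpoints in different components.
U X (2): add — endpoints in different components.
T X (3): add — endpoints in different components.
P T (5): add — endpoints in different components.
T U (5): skip — T and U already connected.
Q T (6): add — endpoints in different components.
P Q (7): skip — Q and P already connected.
R U (9): skip — R and U already connected.
Q R (12): skip — R and Q already connected.
W X (13): add — endpoints in different components.
MST edges: R X, U X, T X, P T, Q T, W X; total weight 1+2+3+5+6+13 = 30.

30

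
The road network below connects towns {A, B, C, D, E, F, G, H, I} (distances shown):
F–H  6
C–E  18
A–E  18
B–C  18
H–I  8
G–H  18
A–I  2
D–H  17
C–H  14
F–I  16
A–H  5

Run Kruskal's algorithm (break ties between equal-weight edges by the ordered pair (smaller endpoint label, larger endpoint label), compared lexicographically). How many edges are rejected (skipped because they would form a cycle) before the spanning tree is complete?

Kruskal: consider edges lightest-first.
A–I (2): add — endpoints in different components.
A–H (5): add — endpoints in different components.
F–H (6): add — endpoints in different components.
H–I (8): skip — H and I already connected.
C–H (14): add — endpoints in different components.
F–I (16): skip — F and I already connected.
D–H (17): add — endpoints in different components.
A–E (18): add — endpoints in different components.
B–C (18): add — endpoints in different components.
C–E (18): skip — C and E already connected.
G–H (18): add — endpoints in different components.
Edges rejected before the tree was complete: 3.

3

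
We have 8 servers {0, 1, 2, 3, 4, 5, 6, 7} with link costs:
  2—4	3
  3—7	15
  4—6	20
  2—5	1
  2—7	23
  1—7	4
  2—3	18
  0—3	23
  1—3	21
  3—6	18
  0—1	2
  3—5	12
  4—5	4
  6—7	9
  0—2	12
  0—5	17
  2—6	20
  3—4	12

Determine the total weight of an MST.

Sort edges by weight, then run Kruskal:
2—5 (1): add — endpoints in different components.
0—1 (2): add — endpoints in different components.
2—4 (3): add — endpoints in different components.
1—7 (4): add — endpoints in different components.
4—5 (4): skip — 4 and 5 already connected.
6—7 (9): add — endpoints in different components.
0—2 (12): add — endpoints in different components.
3—4 (12): add — endpoints in different components.
MST edges: 2—5, 0—1, 2—4, 1—7, 6—7, 0—2, 3—4; total weight 1+2+3+4+9+12+12 = 43.

43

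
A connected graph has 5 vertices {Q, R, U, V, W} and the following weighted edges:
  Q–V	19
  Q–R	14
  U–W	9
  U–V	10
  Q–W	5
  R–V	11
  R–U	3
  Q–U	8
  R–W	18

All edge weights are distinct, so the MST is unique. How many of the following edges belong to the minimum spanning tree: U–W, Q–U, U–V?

2

Kruskal: consider edges lightest-first.
R–U (3): add. Components now {R,U} {V} {W} {Q}
Q–W (5): add. Components now {R,U} {V} {Q,W}
Q–U (8): add. Components now {Q,R,U,W} {V}
U–W (9): skip — U and W already connected.
U–V (10): add. Components now {Q,R,U,V,W}
MST edge set: {R–U, Q–W, Q–U, U–V}.
Of the listed edges, {Q–U, U–V} are in the MST → 2.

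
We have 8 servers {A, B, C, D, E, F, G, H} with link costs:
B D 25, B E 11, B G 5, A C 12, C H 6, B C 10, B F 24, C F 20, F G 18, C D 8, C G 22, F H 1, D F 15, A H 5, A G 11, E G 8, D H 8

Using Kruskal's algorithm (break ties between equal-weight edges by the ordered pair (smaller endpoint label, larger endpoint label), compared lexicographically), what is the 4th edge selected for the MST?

C-H

Kruskal's algorithm — process edges by increasing weight (ties by edge label):
F H (1): add — endpoints in different components.
A H (5): add — endpoints in different components.
B G (5): add — endpoints in different components.
C H (6): add — endpoints in different components.
C D (8): add — endpoints in different components.
D H (8): skip — D and H already connected.
E G (8): add — endpoints in different components.
B C (10): add — endpoints in different components.
The 4th edge added is C H.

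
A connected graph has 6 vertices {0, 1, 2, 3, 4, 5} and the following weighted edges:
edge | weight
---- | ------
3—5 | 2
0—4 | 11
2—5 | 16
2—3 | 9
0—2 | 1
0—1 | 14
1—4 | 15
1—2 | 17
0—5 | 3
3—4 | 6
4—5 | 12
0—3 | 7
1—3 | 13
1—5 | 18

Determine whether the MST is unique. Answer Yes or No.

Kruskal: consider edges lightest-first.
0—2 (1): add — endpoints in different components.
3—5 (2): add — endpoints in different components.
0—5 (3): add — endpoints in different components.
3—4 (6): add — endpoints in different components.
0—3 (7): skip — 0 and 3 already connected.
2—3 (9): skip — 2 and 3 already connected.
0—4 (11): skip — 0 and 4 already connected.
4—5 (12): skip — 4 and 5 already connected.
1—3 (13): add — endpoints in different components.
Every non-tree edge has weight strictly greater than the heaviest edge on the tree path between its endpoints, so the MST is unique.

Yes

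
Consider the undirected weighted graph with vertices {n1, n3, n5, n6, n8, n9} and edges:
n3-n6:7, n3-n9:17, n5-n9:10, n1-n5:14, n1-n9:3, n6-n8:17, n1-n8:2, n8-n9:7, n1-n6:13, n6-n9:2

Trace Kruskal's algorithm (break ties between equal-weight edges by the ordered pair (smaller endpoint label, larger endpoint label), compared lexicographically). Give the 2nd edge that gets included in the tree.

Kruskal's algorithm — process edges by increasing weight (ties by edge label):
n1-n8 (2): add — endpoints in different components.
n6-n9 (2): add — endpoints in different components.
n1-n9 (3): add — endpoints in different components.
n3-n6 (7): add — endpoints in different components.
n8-n9 (7): skip — n9 and n8 already connected.
n5-n9 (10): add — endpoints in different components.
The 2nd edge added is n6-n9.

n6-n9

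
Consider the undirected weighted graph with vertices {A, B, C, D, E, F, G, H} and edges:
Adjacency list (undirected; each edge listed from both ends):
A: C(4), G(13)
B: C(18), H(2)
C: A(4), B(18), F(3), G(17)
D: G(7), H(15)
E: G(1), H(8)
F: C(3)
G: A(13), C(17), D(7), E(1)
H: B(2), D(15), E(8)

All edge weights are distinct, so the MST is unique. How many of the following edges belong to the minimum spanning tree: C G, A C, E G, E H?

Kruskal: consider edges lightest-first.
E G (1): add — endpoints in different components.
B H (2): add — endpoints in different components.
C F (3): add — endpoints in different components.
A C (4): add — endpoints in different components.
D G (7): add — endpoints in different components.
E H (8): add — endpoints in different components.
A G (13): add — endpoints in different components.
MST edge set: {E G, B H, C F, A C, D G, E H, A G}.
Of the listed edges, {A C, E G, E H} are in the MST → 3.

3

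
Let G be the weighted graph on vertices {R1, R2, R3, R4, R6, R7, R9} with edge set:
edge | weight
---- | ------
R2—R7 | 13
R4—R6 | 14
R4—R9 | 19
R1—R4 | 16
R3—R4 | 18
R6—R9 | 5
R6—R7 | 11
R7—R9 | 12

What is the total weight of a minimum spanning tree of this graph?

77

Grow the tree from R3 using Prim:
Step 1: cheapest edge leaving the tree is R3—R4 (18); add R4.
Step 2: cheapest edge leaving the tree is R4—R6 (14); add R6.
Step 3: cheapest edge leaving the tree is R6—R9 (5); add R9.
Step 4: cheapest edge leaving the tree is R6—R7 (11); add R7.
Step 5: cheapest edge leaving the tree is R2—R7 (13); add R2.
Step 6: cheapest edge leaving the tree is R1—R4 (16); add R1.
MST edges: R3—R4, R4—R6, R6—R9, R6—R7, R2—R7, R1—R4; total weight 18+14+5+11+13+16 = 77.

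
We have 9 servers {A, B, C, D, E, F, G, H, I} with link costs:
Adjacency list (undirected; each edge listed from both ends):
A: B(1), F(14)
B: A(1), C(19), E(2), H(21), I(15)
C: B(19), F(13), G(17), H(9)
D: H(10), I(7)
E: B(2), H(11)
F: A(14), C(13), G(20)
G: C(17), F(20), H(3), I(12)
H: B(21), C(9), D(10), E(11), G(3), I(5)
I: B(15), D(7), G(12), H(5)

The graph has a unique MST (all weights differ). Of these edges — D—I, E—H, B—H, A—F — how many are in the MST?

Sort edges by weight, then run Kruskal:
A—B (1): add — endpoints in different components.
B—E (2): add — endpoints in different components.
G—H (3): add — endpoints in different components.
H—I (5): add — endpoints in different components.
D—I (7): add — endpoints in different components.
C—H (9): add — endpoints in different components.
D—H (10): skip — D and H already connected.
E—H (11): add — endpoints in different components.
G—I (12): skip — G and I already connected.
C—F (13): add — endpoints in different components.
MST edge set: {A—B, B—E, G—H, H—I, D—I, C—H, E—H, C—F}.
Of the listed edges, {D—I, E—H} are in the MST → 2.

2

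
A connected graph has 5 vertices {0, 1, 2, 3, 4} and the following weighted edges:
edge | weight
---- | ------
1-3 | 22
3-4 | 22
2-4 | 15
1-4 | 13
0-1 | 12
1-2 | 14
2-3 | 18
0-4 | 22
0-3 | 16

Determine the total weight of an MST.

Kruskal: consider edges lightest-first.
0-1 (12): add. Components now {0,1} {2} {3} {4}
1-4 (13): add. Components now {0,1,4} {2} {3}
1-2 (14): add. Components now {0,1,2,4} {3}
2-4 (15): skip — 2 and 4 already connected.
0-3 (16): add. Components now {0,1,2,3,4}
MST edges: 0-1, 1-4, 1-2, 0-3; total weight 12+13+14+16 = 55.

55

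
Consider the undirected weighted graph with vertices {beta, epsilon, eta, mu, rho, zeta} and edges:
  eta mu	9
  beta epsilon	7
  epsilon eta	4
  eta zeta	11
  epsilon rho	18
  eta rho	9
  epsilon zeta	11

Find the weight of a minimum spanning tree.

Prim's algorithm from beta:
Step 1: frontier [beta epsilon 7] → take beta epsilon (7); add epsilon.
Step 2: frontier [epsilon eta 4, epsilon zeta 11, epsilon rho 18] → take epsilon eta (4); add eta.
Step 3: frontier [epsilon zeta 11, epsilon rho 18, eta mu 9, eta rho 9, eta zeta 11] → take eta mu (9); add mu.
Step 4: frontier [epsilon zeta 11, epsilon rho 18, eta rho 9, eta zeta 11] → take eta rho (9); add rho.
Step 5: frontier [epsilon zeta 11, eta zeta 11] → take epsilon zeta (11); add zeta.
MST edges: beta epsilon, epsilon eta, eta mu, eta rho, epsilon zeta; total weight 7+4+9+9+11 = 40.

40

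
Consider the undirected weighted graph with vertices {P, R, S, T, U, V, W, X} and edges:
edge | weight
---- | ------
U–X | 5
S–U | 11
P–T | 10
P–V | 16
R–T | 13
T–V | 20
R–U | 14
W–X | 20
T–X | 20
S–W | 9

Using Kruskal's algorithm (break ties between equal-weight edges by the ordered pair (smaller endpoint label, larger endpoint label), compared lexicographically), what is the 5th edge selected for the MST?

R-T

Kruskal: consider edges lightest-first.
U–X (5): add — endpoints in different components.
S–W (9): add — endpoints in different components.
P–T (10): add — endpoints in different components.
S–U (11): add — endpoints in different components.
R–T (13): add — endpoints in different components.
R–U (14): add — endpoints in different components.
P–V (16): add — endpoints in different components.
The 5th edge added is R–T.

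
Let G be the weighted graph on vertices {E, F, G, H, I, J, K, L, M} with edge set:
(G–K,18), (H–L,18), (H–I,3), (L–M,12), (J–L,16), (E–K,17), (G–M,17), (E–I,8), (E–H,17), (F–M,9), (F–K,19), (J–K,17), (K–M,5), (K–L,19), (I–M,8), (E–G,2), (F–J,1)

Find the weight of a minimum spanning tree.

48

Prim, starting at H.
Step 1: cheapest edge leaving the tree is H–I (3); add I.
Step 2: cheapest edge leaving the tree is E–I (8); add E.
Step 3: cheapest edge leaving the tree is E–G (2); add G.
Step 4: cheapest edge leaving the tree is I–M (8); add M.
Step 5: cheapest edge leaving the tree is K–M (5); add K.
Step 6: cheapest edge leaving the tree is F–M (9); add F.
Step 7: cheapest edge leaving the tree is F–J (1); add J.
Step 8: cheapest edge leaving the tree is L–M (12); add L.
MST edges: H–I, E–I, E–G, I–M, K–M, F–M, F–J, L–M; total weight 3+8+2+8+5+9+1+12 = 48.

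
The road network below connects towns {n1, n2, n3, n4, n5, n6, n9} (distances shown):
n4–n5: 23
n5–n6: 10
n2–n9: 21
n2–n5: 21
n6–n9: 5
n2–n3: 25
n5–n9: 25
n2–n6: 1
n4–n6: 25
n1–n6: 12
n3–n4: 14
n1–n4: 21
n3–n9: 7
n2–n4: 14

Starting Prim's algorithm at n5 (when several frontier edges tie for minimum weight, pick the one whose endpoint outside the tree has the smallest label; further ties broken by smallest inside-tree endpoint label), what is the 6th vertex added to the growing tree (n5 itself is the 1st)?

n1

Prim, starting at n5.
Step 1: frontier [n5–n6 10, n2–n5 21, n4–n5 23, n5–n9 25] → take n5–n6 (10); add n6.
Step 2: frontier [n2–n5 21, n4–n5 23, n5–n9 25, n2–n6 1, n6–n9 5, n1–n6 12, n4–n6 25] → take n2–n6 (1); add n2.
Step 3: frontier [n2–n4 14, n2–n9 21, n2–n3 25, n4–n5 23, n5–n9 25, n6–n9 5, n1–n6 12, n4–n6 25] → take n6–n9 (5); add n9.
Step 4: frontier [n2–n4 14, n2–n3 25, n4–n5 23, n1–n6 12, n4–n6 25, n3–n9 7] → take n3–n9 (7); add n3.
Step 5: frontier [n2–n4 14, n3–n4 14, n4–n5 23, n1–n6 12, n4–n6 25] → take n1–n6 (12); add n1.
Step 6: frontier [n1–n4 21, n2–n4 14, n3–n4 14, n4–n5 23, n4–n6 25] → take n2–n4 (14); add n4.
Vertex order: n5, n6, n2, n9, n3, n1, n4. The 6th vertex is n1.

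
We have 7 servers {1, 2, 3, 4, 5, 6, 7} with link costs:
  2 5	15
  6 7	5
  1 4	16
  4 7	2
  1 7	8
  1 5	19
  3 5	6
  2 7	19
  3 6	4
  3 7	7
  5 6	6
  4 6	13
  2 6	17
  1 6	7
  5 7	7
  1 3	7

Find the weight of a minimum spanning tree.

Prim, starting at 7.
Step 1: cheapest edge leaving the tree is 4 7 (2); add 4.
Step 2: cheapest edge leaving the tree is 6 7 (5); add 6.
Step 3: cheapest edge leaving the tree is 3 6 (4); add 3.
Step 4: cheapest edge leaving the tree is 3 5 (6); add 5.
Step 5: cheapest edge leaving the tree is 1 3 (7); add 1.
Step 6: cheapest edge leaving the tree is 2 5 (15); add 2.
MST edges: 4 7, 6 7, 3 6, 3 5, 1 3, 2 5; total weight 2+5+4+6+7+15 = 39.

39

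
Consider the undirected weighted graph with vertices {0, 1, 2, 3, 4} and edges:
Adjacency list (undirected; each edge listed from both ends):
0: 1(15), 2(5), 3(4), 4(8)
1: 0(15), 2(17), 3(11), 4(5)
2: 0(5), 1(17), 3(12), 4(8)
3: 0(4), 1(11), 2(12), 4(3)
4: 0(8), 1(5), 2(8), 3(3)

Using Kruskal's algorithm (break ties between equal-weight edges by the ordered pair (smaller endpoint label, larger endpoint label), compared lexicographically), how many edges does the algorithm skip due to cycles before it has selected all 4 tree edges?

0

Kruskal: consider edges lightest-first.
3 4 (3): add. Components now {0} {1} {2} {3,4}
0 3 (4): add. Components now {0,3,4} {1} {2}
0 2 (5): add. Components now {0,2,3,4} {1}
1 4 (5): add. Components now {0,1,2,3,4}
Edges rejected before the tree was complete: 0.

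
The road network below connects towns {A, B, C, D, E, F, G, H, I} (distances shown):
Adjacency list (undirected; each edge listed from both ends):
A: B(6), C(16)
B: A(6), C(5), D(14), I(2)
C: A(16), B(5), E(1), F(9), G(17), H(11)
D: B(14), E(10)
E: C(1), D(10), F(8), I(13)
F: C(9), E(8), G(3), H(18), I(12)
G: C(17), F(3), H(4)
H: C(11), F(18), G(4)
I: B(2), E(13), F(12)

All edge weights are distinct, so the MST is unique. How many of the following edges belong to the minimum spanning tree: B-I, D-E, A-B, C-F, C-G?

Sort edges by weight, then run Kruskal:
C-E (1): add — endpoints in different components.
B-I (2): add — endpoints in different components.
F-G (3): add — endpoints in different components.
G-H (4): add — endpoints in different components.
B-C (5): add — endpoints in different components.
A-B (6): add — endpoints in different components.
E-F (8): add — endpoints in different components.
C-F (9): skip — C and F already connected.
D-E (10): add — endpoints in different components.
MST edge set: {C-E, B-I, F-G, G-H, B-C, A-B, E-F, D-E}.
Of the listed edges, {B-I, D-E, A-B} are in the MST → 3.

3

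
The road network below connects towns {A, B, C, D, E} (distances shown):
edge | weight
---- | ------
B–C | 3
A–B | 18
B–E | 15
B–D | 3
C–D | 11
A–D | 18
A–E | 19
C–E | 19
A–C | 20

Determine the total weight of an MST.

39

Kruskal's algorithm — process edges by increasing weight (ties by edge label):
B–C (3): add. Components now {A} {B,C} {D} {E}
B–D (3): add. Components now {A} {B,C,D} {E}
C–D (11): skip — C and D already connected.
B–E (15): add. Components now {A} {B,C,D,E}
A–B (18): add. Components now {A,B,C,D,E}
MST edges: B–C, B–D, B–E, A–B; total weight 3+3+15+18 = 39.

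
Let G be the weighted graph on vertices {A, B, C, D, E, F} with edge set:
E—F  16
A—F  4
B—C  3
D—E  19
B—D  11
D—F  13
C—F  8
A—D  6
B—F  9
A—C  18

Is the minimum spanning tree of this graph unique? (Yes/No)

Kruskal's algorithm — process edges by increasing weight (ties by edge label):
B—C (3): add. Components now {A} {B,C} {D} {E} {F}
A—F (4): add. Components now {A,F} {B,C} {D} {E}
A—D (6): add. Components now {A,D,F} {B,C} {E}
C—F (8): add. Components now {A,B,C,D,F} {E}
B—F (9): skip — B and F already connected.
B—D (11): skip — B and D already connected.
D—F (13): skip — D and F already connected.
E—F (16): add. Components now {A,B,C,D,E,F}
Every non-tree edge has weight strictly greater than the heaviest edge on the tree path between its endpoints, so the MST is unique.

Yes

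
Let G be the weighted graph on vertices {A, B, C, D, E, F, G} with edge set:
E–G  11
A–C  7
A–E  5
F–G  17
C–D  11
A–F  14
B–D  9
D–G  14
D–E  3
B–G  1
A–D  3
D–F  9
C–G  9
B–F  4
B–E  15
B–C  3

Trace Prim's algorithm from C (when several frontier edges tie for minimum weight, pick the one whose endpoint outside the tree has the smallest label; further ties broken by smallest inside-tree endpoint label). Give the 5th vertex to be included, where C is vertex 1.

A

Grow the tree from C using Prim:
Step 1: cheapest edge leaving the tree is B–C (3); add B.
Step 2: cheapest edge leaving the tree is B–G (1); add G.
Step 3: cheapest edge leaving the tree is B–F (4); add F.
Step 4: cheapest edge leaving the tree is A–C (7); add A.
Step 5: cheapest edge leaving the tree is A–D (3); add D.
Step 6: cheapest edge leaving the tree is D–E (3); add E.
Vertex order: C, B, G, F, A, D, E. The 5th vertex is A.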